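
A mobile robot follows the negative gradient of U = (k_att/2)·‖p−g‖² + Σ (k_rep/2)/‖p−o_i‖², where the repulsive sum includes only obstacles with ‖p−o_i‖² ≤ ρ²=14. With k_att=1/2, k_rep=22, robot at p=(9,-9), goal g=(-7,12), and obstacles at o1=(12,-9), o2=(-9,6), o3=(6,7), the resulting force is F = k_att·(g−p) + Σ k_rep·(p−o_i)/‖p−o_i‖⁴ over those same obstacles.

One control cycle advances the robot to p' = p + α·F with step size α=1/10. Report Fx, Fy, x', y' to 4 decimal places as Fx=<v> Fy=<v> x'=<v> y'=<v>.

F_att = 1/2·(g−p) = 1/2·(-16,21) = (-8.0000,10.5000)
o1: d²=9 ≤ ρ²=14; F_rep = 22·(-3,0)/9² = (-0.8148,0.0000)
o2: d²=549 > ρ²=14 → inactive
o3: d²=265 > ρ²=14 → inactive
F = F_att + ΣF_rep = (-8.8148,10.5000)
p' = p + 1/10·F = (8.1185,-7.9500)

Fx=-8.8148 Fy=10.5000 x'=8.1185 y'=-7.9500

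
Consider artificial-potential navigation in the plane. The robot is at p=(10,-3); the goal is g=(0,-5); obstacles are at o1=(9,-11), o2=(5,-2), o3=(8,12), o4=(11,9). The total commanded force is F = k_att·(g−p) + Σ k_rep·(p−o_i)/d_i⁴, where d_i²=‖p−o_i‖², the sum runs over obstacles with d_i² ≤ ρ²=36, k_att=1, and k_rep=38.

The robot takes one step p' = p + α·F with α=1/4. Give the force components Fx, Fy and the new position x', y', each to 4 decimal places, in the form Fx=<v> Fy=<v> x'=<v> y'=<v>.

F_att = 1·(g−p) = 1·(-10,-2) = (-10.0000,-2.0000)
o1: d²=65 > ρ²=36 → inactive
o2: d²=26 ≤ ρ²=36; F_rep = 38·(5,-1)/26² = (0.2811,-0.0562)
o3: d²=229 > ρ²=36 → inactive
o4: d²=145 > ρ²=36 → inactive
F = F_att + ΣF_rep = (-9.7189,-2.0562)
p' = p + 1/4·F = (7.5703,-3.5141)

Fx=-9.7189 Fy=-2.0562 x'=7.5703 y'=-3.5141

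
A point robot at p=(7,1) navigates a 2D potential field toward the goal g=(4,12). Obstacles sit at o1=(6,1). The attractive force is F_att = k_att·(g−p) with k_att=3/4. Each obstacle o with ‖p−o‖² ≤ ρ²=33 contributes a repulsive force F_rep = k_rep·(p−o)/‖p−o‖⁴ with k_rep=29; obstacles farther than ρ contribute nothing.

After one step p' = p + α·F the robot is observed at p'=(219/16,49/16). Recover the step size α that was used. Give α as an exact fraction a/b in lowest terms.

α = 1/4

F_att = 3/4·(g−p) = 3/4·(-3,11) = (-2.2500,8.2500)
o1: d²=1 ≤ ρ²=33; F_rep = 29·(1,0)/1² = (29.0000,0.0000)
F = F_att + ΣF_rep = (26.7500,8.2500)
Δp = p'−p = (6.6875,2.0625); α = Δx/Fx = (107/16) / (107/4) = 1/4
check: Δy/Fy = (33/16) / (33/4) = 1/4 ✓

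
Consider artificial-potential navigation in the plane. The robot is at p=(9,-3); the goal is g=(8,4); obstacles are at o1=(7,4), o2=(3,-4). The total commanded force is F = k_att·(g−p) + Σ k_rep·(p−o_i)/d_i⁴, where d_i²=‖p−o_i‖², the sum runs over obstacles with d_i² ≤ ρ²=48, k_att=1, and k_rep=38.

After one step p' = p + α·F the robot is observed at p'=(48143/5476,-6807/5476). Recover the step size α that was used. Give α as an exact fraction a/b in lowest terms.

α = 1/4

F_att = 1·(g−p) = 1·(-1,7) = (-1.0000,7.0000)
o1: d²=53 > ρ²=48 → inactive
o2: d²=37 ≤ ρ²=48; F_rep = 38·(6,1)/37² = (0.1665,0.0278)
F = F_att + ΣF_rep = (-0.8335,7.0278)
Δp = p'−p = (-0.2084,1.7569); α = Δx/Fx = (-1141/5476) / (-1141/1369) = 1/4
check: Δy/Fy = (9621/5476) / (9621/1369) = 1/4 ✓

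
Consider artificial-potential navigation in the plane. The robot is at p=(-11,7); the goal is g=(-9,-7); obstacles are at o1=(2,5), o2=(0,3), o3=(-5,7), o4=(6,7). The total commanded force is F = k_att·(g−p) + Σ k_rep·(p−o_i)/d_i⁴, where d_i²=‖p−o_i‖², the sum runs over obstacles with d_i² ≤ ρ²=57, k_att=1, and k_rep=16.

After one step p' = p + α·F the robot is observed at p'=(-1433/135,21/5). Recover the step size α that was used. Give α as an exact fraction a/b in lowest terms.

F_att = 1·(g−p) = 1·(2,-14) = (2.0000,-14.0000)
o1: d²=173 > ρ²=57 → inactive
o2: d²=137 > ρ²=57 → inactive
o3: d²=36 ≤ ρ²=57; F_rep = 16·(-6,0)/36² = (-0.0741,0.0000)
o4: d²=289 > ρ²=57 → inactive
F = F_att + ΣF_rep = (1.9259,-14.0000)
Δp = p'−p = (0.3852,-2.8000); α = Δx/Fx = (52/135) / (52/27) = 1/5
check: Δy/Fy = (-14/5) / (-14) = 1/5 ✓

α = 1/5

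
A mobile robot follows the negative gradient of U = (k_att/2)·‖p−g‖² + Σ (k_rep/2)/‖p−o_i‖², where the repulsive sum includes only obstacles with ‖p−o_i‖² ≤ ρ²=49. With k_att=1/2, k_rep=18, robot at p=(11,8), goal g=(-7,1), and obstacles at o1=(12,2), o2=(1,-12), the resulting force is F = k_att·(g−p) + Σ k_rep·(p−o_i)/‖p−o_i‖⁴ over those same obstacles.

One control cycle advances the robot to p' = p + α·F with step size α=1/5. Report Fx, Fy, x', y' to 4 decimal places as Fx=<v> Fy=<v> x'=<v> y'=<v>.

Fx=-9.0131 Fy=-3.4211 x'=9.1974 y'=7.3158

F_att = 1/2·(g−p) = 1/2·(-18,-7) = (-9.0000,-3.5000)
o1: d²=37 ≤ ρ²=49; F_rep = 18·(-1,6)/37² = (-0.0131,0.0789)
o2: d²=500 > ρ²=49 → inactive
F = F_att + ΣF_rep = (-9.0131,-3.4211)
p' = p + 1/5·F = (9.1974,7.3158)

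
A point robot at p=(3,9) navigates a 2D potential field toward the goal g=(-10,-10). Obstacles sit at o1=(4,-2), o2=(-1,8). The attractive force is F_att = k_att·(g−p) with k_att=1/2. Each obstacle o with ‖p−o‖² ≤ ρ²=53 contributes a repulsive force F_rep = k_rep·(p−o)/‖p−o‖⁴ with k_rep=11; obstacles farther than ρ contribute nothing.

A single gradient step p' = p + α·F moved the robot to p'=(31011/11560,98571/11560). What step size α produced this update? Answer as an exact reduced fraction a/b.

α = 1/20

F_att = 1/2·(g−p) = 1/2·(-13,-19) = (-6.5000,-9.5000)
o1: d²=122 > ρ²=53 → inactive
o2: d²=17 ≤ ρ²=53; F_rep = 11·(4,1)/17² = (0.1522,0.0381)
F = F_att + ΣF_rep = (-6.3478,-9.4619)
Δp = p'−p = (-0.3174,-0.4731); α = Δx/Fx = (-3669/11560) / (-3669/578) = 1/20
check: Δy/Fy = (-5469/11560) / (-5469/578) = 1/20 ✓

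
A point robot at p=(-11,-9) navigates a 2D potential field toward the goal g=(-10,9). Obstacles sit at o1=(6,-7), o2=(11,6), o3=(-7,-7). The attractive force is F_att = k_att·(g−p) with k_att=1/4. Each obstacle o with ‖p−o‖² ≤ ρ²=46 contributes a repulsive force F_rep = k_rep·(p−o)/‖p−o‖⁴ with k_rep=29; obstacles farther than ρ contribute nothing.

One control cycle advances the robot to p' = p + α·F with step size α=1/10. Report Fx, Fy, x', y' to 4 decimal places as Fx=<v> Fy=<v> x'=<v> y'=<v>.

F_att = 1/4·(g−p) = 1/4·(1,18) = (0.2500,4.5000)
o1: d²=293 > ρ²=46 → inactive
o2: d²=709 > ρ²=46 → inactive
o3: d²=20 ≤ ρ²=46; F_rep = 29·(-4,-2)/20² = (-0.2900,-0.1450)
F = F_att + ΣF_rep = (-0.0400,4.3550)
p' = p + 1/10·F = (-11.0040,-8.5645)

Fx=-0.0400 Fy=4.3550 x'=-11.0040 y'=-8.5645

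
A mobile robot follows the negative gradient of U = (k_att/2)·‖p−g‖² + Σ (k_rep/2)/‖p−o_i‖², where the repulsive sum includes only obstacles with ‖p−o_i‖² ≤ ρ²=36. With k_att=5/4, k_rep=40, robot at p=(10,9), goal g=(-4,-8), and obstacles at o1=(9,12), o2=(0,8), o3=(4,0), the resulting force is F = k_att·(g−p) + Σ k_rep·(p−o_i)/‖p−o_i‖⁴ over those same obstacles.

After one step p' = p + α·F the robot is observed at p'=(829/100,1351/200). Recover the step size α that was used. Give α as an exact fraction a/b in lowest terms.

α = 1/10

F_att = 5/4·(g−p) = 5/4·(-14,-17) = (-17.5000,-21.2500)
o1: d²=10 ≤ ρ²=36; F_rep = 40·(1,-3)/10² = (0.4000,-1.2000)
o2: d²=101 > ρ²=36 → inactive
o3: d²=117 > ρ²=36 → inactive
F = F_att + ΣF_rep = (-17.1000,-22.4500)
Δp = p'−p = (-1.7100,-2.2450); α = Δx/Fx = (-171/100) / (-171/10) = 1/10
check: Δy/Fy = (-449/200) / (-449/20) = 1/10 ✓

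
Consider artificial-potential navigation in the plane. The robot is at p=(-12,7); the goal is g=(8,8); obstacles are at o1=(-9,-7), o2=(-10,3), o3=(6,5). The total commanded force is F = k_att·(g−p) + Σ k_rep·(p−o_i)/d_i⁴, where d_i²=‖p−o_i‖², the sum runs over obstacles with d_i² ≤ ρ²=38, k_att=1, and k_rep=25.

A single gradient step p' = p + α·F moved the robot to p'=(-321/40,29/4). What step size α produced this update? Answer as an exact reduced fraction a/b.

α = 1/5

F_att = 1·(g−p) = 1·(20,1) = (20.0000,1.0000)
o1: d²=205 > ρ²=38 → inactive
o2: d²=20 ≤ ρ²=38; F_rep = 25·(-2,4)/20² = (-0.1250,0.2500)
o3: d²=328 > ρ²=38 → inactive
F = F_att + ΣF_rep = (19.8750,1.2500)
Δp = p'−p = (3.9750,0.2500); α = Δx/Fx = (159/40) / (159/8) = 1/5
check: Δy/Fy = (1/4) / (5/4) = 1/5 ✓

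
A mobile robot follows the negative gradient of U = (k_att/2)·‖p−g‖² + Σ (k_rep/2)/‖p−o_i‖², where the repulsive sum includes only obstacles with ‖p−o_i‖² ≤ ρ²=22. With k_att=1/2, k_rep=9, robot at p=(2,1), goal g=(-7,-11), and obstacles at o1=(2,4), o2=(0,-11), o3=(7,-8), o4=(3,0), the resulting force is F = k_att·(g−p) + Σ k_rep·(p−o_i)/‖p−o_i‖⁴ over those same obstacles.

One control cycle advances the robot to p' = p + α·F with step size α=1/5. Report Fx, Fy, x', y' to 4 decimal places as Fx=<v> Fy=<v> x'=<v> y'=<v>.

F_att = 1/2·(g−p) = 1/2·(-9,-12) = (-4.5000,-6.0000)
o1: d²=9 ≤ ρ²=22; F_rep = 9·(0,-3)/9² = (0.0000,-0.3333)
o2: d²=148 > ρ²=22 → inactive
o3: d²=106 > ρ²=22 → inactive
o4: d²=2 ≤ ρ²=22; F_rep = 9·(-1,1)/2² = (-2.2500,2.2500)
F = F_att + ΣF_rep = (-6.7500,-4.0833)
p' = p + 1/5·F = (0.6500,0.1833)

Fx=-6.7500 Fy=-4.0833 x'=0.6500 y'=0.1833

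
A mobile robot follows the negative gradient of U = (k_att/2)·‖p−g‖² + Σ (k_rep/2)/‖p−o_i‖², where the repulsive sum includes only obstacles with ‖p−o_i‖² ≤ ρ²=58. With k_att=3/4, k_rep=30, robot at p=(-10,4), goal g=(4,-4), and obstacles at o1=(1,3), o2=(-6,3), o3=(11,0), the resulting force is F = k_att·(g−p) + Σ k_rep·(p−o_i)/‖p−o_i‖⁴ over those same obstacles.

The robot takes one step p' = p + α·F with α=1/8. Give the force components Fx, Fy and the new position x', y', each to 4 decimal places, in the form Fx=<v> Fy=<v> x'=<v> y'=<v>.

Fx=10.0848 Fy=-5.8962 x'=-8.7394 y'=3.2630

F_att = 3/4·(g−p) = 3/4·(14,-8) = (10.5000,-6.0000)
o1: d²=122 > ρ²=58 → inactive
o2: d²=17 ≤ ρ²=58; F_rep = 30·(-4,1)/17² = (-0.4152,0.1038)
o3: d²=457 > ρ²=58 → inactive
F = F_att + ΣF_rep = (10.0848,-5.8962)
p' = p + 1/8·F = (-8.7394,3.2630)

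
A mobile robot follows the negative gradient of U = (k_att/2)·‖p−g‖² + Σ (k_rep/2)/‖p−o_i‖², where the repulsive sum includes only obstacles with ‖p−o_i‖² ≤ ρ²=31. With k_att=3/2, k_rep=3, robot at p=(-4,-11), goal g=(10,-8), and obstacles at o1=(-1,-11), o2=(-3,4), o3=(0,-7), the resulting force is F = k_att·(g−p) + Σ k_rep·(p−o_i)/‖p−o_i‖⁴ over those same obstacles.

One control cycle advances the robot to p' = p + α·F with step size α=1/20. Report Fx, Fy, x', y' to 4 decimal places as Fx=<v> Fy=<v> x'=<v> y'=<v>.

F_att = 3/2·(g−p) = 3/2·(14,3) = (21.0000,4.5000)
o1: d²=9 ≤ ρ²=31; F_rep = 3·(-3,0)/9² = (-0.1111,0.0000)
o2: d²=226 > ρ²=31 → inactive
o3: d²=32 > ρ²=31 → inactive
F = F_att + ΣF_rep = (20.8889,4.5000)
p' = p + 1/20·F = (-2.9556,-10.7750)

Fx=20.8889 Fy=4.5000 x'=-2.9556 y'=-10.7750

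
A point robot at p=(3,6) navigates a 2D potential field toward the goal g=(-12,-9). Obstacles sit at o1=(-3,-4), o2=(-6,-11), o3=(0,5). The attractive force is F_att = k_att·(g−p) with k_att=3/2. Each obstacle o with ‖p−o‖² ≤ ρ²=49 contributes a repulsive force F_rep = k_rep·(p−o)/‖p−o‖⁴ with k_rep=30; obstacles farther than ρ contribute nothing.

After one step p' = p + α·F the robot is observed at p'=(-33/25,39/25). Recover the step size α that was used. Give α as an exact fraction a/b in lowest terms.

α = 1/5

F_att = 3/2·(g−p) = 3/2·(-15,-15) = (-22.5000,-22.5000)
o1: d²=136 > ρ²=49 → inactive
o2: d²=370 > ρ²=49 → inactive
o3: d²=10 ≤ ρ²=49; F_rep = 30·(3,1)/10² = (0.9000,0.3000)
F = F_att + ΣF_rep = (-21.6000,-22.2000)
Δp = p'−p = (-4.3200,-4.4400); α = Δx/Fx = (-108/25) / (-108/5) = 1/5
check: Δy/Fy = (-111/25) / (-111/5) = 1/5 ✓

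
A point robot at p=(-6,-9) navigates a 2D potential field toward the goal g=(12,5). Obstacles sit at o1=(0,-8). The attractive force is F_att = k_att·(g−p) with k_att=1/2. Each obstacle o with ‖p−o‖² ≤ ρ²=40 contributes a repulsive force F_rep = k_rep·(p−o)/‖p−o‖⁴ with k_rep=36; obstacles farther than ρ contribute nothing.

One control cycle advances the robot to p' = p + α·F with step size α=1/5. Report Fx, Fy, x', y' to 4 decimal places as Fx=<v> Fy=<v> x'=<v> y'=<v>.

F_att = 1/2·(g−p) = 1/2·(18,14) = (9.0000,7.0000)
o1: d²=37 ≤ ρ²=40; F_rep = 36·(-6,-1)/37² = (-0.1578,-0.0263)
F = F_att + ΣF_rep = (8.8422,6.9737)
p' = p + 1/5·F = (-4.2316,-7.6053)

Fx=8.8422 Fy=6.9737 x'=-4.2316 y'=-7.6053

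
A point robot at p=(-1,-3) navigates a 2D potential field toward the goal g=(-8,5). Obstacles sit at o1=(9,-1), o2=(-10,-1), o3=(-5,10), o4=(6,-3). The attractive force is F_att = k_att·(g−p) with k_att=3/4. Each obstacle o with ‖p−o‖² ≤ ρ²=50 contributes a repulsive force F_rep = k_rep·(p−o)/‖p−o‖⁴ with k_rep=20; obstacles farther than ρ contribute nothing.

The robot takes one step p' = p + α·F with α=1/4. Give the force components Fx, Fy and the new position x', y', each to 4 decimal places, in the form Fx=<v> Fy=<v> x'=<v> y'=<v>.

F_att = 3/4·(g−p) = 3/4·(-7,8) = (-5.2500,6.0000)
o1: d²=104 > ρ²=50 → inactive
o2: d²=85 > ρ²=50 → inactive
o3: d²=185 > ρ²=50 → inactive
o4: d²=49 ≤ ρ²=50; F_rep = 20·(-7,0)/49² = (-0.0583,0.0000)
F = F_att + ΣF_rep = (-5.3083,6.0000)
p' = p + 1/4·F = (-2.3271,-1.5000)

Fx=-5.3083 Fy=6.0000 x'=-2.3271 y'=-1.5000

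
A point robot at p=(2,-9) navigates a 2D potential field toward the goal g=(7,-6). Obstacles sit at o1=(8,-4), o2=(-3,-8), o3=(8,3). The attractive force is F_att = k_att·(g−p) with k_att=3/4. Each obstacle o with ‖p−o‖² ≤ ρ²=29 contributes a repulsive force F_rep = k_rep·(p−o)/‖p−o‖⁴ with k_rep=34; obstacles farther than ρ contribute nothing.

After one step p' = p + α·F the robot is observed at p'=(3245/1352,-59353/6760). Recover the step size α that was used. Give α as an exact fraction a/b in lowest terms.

α = 1/10

F_att = 3/4·(g−p) = 3/4·(5,3) = (3.7500,2.2500)
o1: d²=61 > ρ²=29 → inactive
o2: d²=26 ≤ ρ²=29; F_rep = 34·(5,-1)/26² = (0.2515,-0.0503)
o3: d²=180 > ρ²=29 → inactive
F = F_att + ΣF_rep = (4.0015,2.1997)
Δp = p'−p = (0.4001,0.2200); α = Δx/Fx = (541/1352) / (2705/676) = 1/10
check: Δy/Fy = (1487/6760) / (1487/676) = 1/10 ✓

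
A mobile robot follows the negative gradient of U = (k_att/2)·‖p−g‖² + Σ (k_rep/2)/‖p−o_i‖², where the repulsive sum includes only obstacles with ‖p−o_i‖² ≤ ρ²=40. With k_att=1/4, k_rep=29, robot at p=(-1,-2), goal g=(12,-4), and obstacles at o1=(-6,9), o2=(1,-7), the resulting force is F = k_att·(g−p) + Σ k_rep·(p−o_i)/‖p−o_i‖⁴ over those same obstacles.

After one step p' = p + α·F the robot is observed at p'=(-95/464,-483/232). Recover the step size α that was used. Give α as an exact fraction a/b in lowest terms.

α = 1/4

F_att = 1/4·(g−p) = 1/4·(13,-2) = (3.2500,-0.5000)
o1: d²=146 > ρ²=40 → inactive
o2: d²=29 ≤ ρ²=40; F_rep = 29·(-2,5)/29² = (-0.0690,0.1724)
F = F_att + ΣF_rep = (3.1810,-0.3276)
Δp = p'−p = (0.7953,-0.0819); α = Δx/Fx = (369/464) / (369/116) = 1/4
check: Δy/Fy = (-19/232) / (-19/58) = 1/4 ✓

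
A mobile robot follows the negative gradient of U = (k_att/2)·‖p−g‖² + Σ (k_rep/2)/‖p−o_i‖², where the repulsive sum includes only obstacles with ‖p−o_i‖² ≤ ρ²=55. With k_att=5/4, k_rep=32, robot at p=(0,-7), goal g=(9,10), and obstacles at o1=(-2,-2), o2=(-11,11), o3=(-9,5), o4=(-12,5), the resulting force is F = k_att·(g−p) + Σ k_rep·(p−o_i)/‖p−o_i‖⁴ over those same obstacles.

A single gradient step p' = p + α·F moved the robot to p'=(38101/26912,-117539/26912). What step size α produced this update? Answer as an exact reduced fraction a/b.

F_att = 5/4·(g−p) = 5/4·(9,17) = (11.2500,21.2500)
o1: d²=29 ≤ ρ²=55; F_rep = 32·(2,-5)/29² = (0.0761,-0.1902)
o2: d²=445 > ρ²=55 → inactive
o3: d²=225 > ρ²=55 → inactive
o4: d²=288 > ρ²=55 → inactive
F = F_att + ΣF_rep = (11.3261,21.0598)
Δp = p'−p = (1.4158,2.6325); α = Δx/Fx = (38101/26912) / (38101/3364) = 1/8
check: Δy/Fy = (70845/26912) / (70845/3364) = 1/8 ✓

α = 1/8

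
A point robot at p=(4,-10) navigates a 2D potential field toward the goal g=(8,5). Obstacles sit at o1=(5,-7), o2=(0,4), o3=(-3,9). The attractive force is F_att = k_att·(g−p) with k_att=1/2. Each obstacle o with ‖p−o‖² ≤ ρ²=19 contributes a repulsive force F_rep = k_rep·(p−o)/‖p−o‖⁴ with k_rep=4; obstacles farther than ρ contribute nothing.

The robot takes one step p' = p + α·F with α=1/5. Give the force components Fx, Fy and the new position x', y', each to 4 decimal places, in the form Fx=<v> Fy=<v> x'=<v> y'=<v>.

F_att = 1/2·(g−p) = 1/2·(4,15) = (2.0000,7.5000)
o1: d²=10 ≤ ρ²=19; F_rep = 4·(-1,-3)/10² = (-0.0400,-0.1200)
o2: d²=212 > ρ²=19 → inactive
o3: d²=410 > ρ²=19 → inactive
F = F_att + ΣF_rep = (1.9600,7.3800)
p' = p + 1/5·F = (4.3920,-8.5240)

Fx=1.9600 Fy=7.3800 x'=4.3920 y'=-8.5240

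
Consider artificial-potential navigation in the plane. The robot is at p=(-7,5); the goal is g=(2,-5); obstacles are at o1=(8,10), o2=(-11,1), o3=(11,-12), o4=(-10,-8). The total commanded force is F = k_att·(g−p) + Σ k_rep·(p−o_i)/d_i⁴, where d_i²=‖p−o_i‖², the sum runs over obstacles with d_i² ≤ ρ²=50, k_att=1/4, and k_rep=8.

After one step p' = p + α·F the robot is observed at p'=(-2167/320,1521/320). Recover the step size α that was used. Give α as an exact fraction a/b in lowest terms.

α = 1/10

F_att = 1/4·(g−p) = 1/4·(9,-10) = (2.2500,-2.5000)
o1: d²=250 > ρ²=50 → inactive
o2: d²=32 ≤ ρ²=50; F_rep = 8·(4,4)/32² = (0.0312,0.0312)
o3: d²=613 > ρ²=50 → inactive
o4: d²=178 > ρ²=50 → inactive
F = F_att + ΣF_rep = (2.2812,-2.4688)
Δp = p'−p = (0.2281,-0.2469); α = Δx/Fx = (73/320) / (73/32) = 1/10
check: Δy/Fy = (-79/320) / (-79/32) = 1/10 ✓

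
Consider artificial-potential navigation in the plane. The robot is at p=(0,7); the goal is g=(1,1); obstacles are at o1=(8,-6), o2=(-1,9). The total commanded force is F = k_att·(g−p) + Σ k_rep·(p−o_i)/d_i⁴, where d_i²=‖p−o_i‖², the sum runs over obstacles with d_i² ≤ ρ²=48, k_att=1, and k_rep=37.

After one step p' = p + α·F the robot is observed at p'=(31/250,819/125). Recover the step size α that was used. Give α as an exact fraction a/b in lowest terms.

α = 1/20

F_att = 1·(g−p) = 1·(1,-6) = (1.0000,-6.0000)
o1: d²=233 > ρ²=48 → inactive
o2: d²=5 ≤ ρ²=48; F_rep = 37·(1,-2)/5² = (1.4800,-2.9600)
F = F_att + ΣF_rep = (2.4800,-8.9600)
Δp = p'−p = (0.1240,-0.4480); α = Δx/Fx = (31/250) / (62/25) = 1/20
check: Δy/Fy = (-56/125) / (-224/25) = 1/20 ✓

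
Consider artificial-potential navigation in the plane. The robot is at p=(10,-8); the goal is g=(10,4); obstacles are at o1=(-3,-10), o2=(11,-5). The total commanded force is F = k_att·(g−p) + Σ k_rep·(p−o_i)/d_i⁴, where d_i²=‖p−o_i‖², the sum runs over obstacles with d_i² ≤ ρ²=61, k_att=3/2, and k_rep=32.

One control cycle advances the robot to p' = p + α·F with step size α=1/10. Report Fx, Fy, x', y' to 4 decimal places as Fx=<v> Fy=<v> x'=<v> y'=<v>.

Fx=-0.3200 Fy=17.0400 x'=9.9680 y'=-6.2960

F_att = 3/2·(g−p) = 3/2·(0,12) = (0.0000,18.0000)
o1: d²=173 > ρ²=61 → inactive
o2: d²=10 ≤ ρ²=61; F_rep = 32·(-1,-3)/10² = (-0.3200,-0.9600)
F = F_att + ΣF_rep = (-0.3200,17.0400)
p' = p + 1/10·F = (9.9680,-6.2960)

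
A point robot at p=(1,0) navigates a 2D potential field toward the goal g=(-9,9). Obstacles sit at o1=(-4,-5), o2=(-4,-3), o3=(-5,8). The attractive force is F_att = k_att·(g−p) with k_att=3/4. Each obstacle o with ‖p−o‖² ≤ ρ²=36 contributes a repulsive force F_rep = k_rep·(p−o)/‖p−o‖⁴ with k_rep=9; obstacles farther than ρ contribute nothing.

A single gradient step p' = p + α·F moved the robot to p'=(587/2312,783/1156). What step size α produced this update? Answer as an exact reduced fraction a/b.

F_att = 3/4·(g−p) = 3/4·(-10,9) = (-7.5000,6.7500)
o1: d²=50 > ρ²=36 → inactive
o2: d²=34 ≤ ρ²=36; F_rep = 9·(5,3)/34² = (0.0389,0.0234)
o3: d²=100 > ρ²=36 → inactive
F = F_att + ΣF_rep = (-7.4611,6.7734)
Δp = p'−p = (-0.7461,0.6773); α = Δx/Fx = (-1725/2312) / (-8625/1156) = 1/10
check: Δy/Fy = (783/1156) / (3915/578) = 1/10 ✓

α = 1/10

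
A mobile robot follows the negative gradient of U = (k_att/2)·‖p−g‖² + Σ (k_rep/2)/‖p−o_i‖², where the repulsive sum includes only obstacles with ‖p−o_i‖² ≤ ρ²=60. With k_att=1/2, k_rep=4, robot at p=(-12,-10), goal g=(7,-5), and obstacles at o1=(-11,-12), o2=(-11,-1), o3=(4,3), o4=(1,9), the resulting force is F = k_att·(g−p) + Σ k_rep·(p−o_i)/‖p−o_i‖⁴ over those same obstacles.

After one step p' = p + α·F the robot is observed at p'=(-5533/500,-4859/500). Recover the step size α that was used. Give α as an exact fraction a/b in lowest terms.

α = 1/10

F_att = 1/2·(g−p) = 1/2·(19,5) = (9.5000,2.5000)
o1: d²=5 ≤ ρ²=60; F_rep = 4·(-1,2)/5² = (-0.1600,0.3200)
o2: d²=82 > ρ²=60 → inactive
o3: d²=425 > ρ²=60 → inactive
o4: d²=530 > ρ²=60 → inactive
F = F_att + ΣF_rep = (9.3400,2.8200)
Δp = p'−p = (0.9340,0.2820); α = Δx/Fx = (467/500) / (467/50) = 1/10
check: Δy/Fy = (141/500) / (141/50) = 1/10 ✓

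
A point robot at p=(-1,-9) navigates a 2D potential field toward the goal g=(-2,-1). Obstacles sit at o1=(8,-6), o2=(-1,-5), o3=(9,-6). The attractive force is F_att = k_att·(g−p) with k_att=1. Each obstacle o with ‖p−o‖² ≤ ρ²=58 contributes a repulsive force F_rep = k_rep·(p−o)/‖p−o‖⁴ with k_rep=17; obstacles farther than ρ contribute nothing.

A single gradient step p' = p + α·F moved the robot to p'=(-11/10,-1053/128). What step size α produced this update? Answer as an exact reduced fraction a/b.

F_att = 1·(g−p) = 1·(-1,8) = (-1.0000,8.0000)
o1: d²=90 > ρ²=58 → inactive
o2: d²=16 ≤ ρ²=58; F_rep = 17·(0,-4)/16² = (0.0000,-0.2656)
o3: d²=109 > ρ²=58 → inactive
F = F_att + ΣF_rep = (-1.0000,7.7344)
Δp = p'−p = (-0.1000,0.7734); α = Δx/Fx = (-1/10) / (-1) = 1/10
check: Δy/Fy = (99/128) / (495/64) = 1/10 ✓

α = 1/10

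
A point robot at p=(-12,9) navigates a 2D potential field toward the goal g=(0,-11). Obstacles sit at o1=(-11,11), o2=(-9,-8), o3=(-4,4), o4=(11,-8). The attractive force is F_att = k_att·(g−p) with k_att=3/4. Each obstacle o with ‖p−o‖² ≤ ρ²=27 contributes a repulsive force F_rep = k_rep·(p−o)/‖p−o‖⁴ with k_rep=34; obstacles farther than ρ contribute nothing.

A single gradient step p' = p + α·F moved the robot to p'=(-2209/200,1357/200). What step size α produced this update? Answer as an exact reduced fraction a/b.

α = 1/8

F_att = 3/4·(g−p) = 3/4·(12,-20) = (9.0000,-15.0000)
o1: d²=5 ≤ ρ²=27; F_rep = 34·(-1,-2)/5² = (-1.3600,-2.7200)
o2: d²=298 > ρ²=27 → inactive
o3: d²=89 > ρ²=27 → inactive
o4: d²=818 > ρ²=27 → inactive
F = F_att + ΣF_rep = (7.6400,-17.7200)
Δp = p'−p = (0.9550,-2.2150); α = Δx/Fx = (191/200) / (191/25) = 1/8
check: Δy/Fy = (-443/200) / (-443/25) = 1/8 ✓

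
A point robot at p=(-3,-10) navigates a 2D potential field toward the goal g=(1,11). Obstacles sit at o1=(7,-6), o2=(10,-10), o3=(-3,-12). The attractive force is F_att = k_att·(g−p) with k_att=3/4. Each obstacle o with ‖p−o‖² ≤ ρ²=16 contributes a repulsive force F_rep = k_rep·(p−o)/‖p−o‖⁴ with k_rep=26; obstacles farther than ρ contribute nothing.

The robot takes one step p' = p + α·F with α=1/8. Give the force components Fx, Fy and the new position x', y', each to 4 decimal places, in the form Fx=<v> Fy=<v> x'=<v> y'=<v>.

F_att = 3/4·(g−p) = 3/4·(4,21) = (3.0000,15.7500)
o1: d²=116 > ρ²=16 → inactive
o2: d²=169 > ρ²=16 → inactive
o3: d²=4 ≤ ρ²=16; F_rep = 26·(0,2)/4² = (0.0000,3.2500)
F = F_att + ΣF_rep = (3.0000,19.0000)
p' = p + 1/8·F = (-2.6250,-7.6250)

Fx=3.0000 Fy=19.0000 x'=-2.6250 y'=-7.6250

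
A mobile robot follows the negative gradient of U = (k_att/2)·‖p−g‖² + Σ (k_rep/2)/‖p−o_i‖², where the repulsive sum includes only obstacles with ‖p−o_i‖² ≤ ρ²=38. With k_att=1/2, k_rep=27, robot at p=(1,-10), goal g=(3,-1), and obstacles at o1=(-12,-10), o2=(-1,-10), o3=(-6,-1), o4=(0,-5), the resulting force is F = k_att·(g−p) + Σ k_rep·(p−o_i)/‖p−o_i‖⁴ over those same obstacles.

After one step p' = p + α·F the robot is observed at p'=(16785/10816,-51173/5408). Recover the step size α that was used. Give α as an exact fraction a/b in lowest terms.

F_att = 1/2·(g−p) = 1/2·(2,9) = (1.0000,4.5000)
o1: d²=169 > ρ²=38 → inactive
o2: d²=4 ≤ ρ²=38; F_rep = 27·(2,0)/4² = (3.3750,0.0000)
o3: d²=130 > ρ²=38 → inactive
o4: d²=26 ≤ ρ²=38; F_rep = 27·(1,-5)/26² = (0.0399,-0.1997)
F = F_att + ΣF_rep = (4.4149,4.3003)
Δp = p'−p = (0.5519,0.5375); α = Δx/Fx = (5969/10816) / (5969/1352) = 1/8
check: Δy/Fy = (2907/5408) / (2907/676) = 1/8 ✓

α = 1/8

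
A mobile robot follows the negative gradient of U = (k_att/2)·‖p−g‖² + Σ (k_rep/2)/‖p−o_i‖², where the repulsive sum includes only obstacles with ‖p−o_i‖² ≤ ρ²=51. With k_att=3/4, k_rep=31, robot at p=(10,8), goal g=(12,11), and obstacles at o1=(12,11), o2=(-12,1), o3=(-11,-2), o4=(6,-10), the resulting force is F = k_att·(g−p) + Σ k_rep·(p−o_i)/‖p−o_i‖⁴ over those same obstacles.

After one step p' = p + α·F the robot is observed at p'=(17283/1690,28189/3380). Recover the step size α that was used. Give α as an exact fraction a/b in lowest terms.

F_att = 3/4·(g−p) = 3/4·(2,3) = (1.5000,2.2500)
o1: d²=13 ≤ ρ²=51; F_rep = 31·(-2,-3)/13² = (-0.3669,-0.5503)
o2: d²=533 > ρ²=51 → inactive
o3: d²=541 > ρ²=51 → inactive
o4: d²=340 > ρ²=51 → inactive
F = F_att + ΣF_rep = (1.1331,1.6997)
Δp = p'−p = (0.2266,0.3399); α = Δx/Fx = (383/1690) / (383/338) = 1/5
check: Δy/Fy = (1149/3380) / (1149/676) = 1/5 ✓

α = 1/5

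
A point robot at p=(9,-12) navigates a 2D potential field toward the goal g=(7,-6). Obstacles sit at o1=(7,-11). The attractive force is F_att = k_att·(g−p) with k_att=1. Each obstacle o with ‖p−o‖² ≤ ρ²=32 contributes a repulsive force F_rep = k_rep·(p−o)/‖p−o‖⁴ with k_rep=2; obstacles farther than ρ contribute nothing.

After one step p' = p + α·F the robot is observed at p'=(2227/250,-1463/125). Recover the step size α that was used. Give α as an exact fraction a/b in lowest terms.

F_att = 1·(g−p) = 1·(-2,6) = (-2.0000,6.0000)
o1: d²=5 ≤ ρ²=32; F_rep = 2·(2,-1)/5² = (0.1600,-0.0800)
F = F_att + ΣF_rep = (-1.8400,5.9200)
Δp = p'−p = (-0.0920,0.2960); α = Δx/Fx = (-23/250) / (-46/25) = 1/20
check: Δy/Fy = (37/125) / (148/25) = 1/20 ✓

α = 1/20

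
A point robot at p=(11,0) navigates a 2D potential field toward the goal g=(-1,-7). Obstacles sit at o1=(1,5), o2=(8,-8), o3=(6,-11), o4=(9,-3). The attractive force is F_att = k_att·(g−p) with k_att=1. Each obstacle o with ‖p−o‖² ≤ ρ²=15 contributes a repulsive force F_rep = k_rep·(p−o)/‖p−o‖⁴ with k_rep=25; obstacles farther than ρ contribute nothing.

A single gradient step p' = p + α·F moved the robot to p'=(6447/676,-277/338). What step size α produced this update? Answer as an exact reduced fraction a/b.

F_att = 1·(g−p) = 1·(-12,-7) = (-12.0000,-7.0000)
o1: d²=125 > ρ²=15 → inactive
o2: d²=73 > ρ²=15 → inactive
o3: d²=146 > ρ²=15 → inactive
o4: d²=13 ≤ ρ²=15; F_rep = 25·(2,3)/13² = (0.2959,0.4438)
F = F_att + ΣF_rep = (-11.7041,-6.5562)
Δp = p'−p = (-1.4630,-0.8195); α = Δx/Fx = (-989/676) / (-1978/169) = 1/8
check: Δy/Fy = (-277/338) / (-1108/169) = 1/8 ✓

α = 1/8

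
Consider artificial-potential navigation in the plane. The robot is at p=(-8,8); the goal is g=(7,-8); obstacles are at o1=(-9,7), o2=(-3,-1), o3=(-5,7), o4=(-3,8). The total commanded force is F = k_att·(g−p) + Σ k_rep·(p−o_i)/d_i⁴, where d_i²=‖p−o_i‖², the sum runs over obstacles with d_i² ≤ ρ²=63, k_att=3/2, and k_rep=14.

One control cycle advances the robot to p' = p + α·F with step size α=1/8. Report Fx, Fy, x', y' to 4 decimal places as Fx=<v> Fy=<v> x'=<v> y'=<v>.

F_att = 3/2·(g−p) = 3/2·(15,-16) = (22.5000,-24.0000)
o1: d²=2 ≤ ρ²=63; F_rep = 14·(1,1)/2² = (3.5000,3.5000)
o2: d²=106 > ρ²=63 → inactive
o3: d²=10 ≤ ρ²=63; F_rep = 14·(-3,1)/10² = (-0.4200,0.1400)
o4: d²=25 ≤ ρ²=63; F_rep = 14·(-5,0)/25² = (-0.1120,0.0000)
F = F_att + ΣF_rep = (25.4680,-20.3600)
p' = p + 1/8·F = (-4.8165,5.4550)

Fx=25.4680 Fy=-20.3600 x'=-4.8165 y'=5.4550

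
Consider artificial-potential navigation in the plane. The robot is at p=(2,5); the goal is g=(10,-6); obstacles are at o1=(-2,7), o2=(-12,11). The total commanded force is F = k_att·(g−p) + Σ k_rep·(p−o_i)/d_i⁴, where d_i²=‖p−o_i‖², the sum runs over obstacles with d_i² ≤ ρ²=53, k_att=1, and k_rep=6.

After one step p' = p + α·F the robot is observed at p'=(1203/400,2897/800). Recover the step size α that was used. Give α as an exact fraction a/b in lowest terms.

α = 1/8

F_att = 1·(g−p) = 1·(8,-11) = (8.0000,-11.0000)
o1: d²=20 ≤ ρ²=53; F_rep = 6·(4,-2)/20² = (0.0600,-0.0300)
o2: d²=232 > ρ²=53 → inactive
F = F_att + ΣF_rep = (8.0600,-11.0300)
Δp = p'−p = (1.0075,-1.3787); α = Δx/Fx = (403/400) / (403/50) = 1/8
check: Δy/Fy = (-1103/800) / (-1103/100) = 1/8 ✓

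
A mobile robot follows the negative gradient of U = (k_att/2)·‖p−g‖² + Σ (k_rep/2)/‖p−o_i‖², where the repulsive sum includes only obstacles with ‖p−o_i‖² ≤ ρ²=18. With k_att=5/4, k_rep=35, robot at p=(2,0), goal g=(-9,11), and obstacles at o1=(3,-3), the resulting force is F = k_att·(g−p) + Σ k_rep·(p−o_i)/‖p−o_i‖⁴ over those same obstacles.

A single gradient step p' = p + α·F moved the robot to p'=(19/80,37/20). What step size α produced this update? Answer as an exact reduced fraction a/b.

α = 1/8

F_att = 5/4·(g−p) = 5/4·(-11,11) = (-13.7500,13.7500)
o1: d²=10 ≤ ρ²=18; F_rep = 35·(-1,3)/10² = (-0.3500,1.0500)
F = F_att + ΣF_rep = (-14.1000,14.8000)
Δp = p'−p = (-1.7625,1.8500); α = Δx/Fx = (-141/80) / (-141/10) = 1/8
check: Δy/Fy = (37/20) / (74/5) = 1/8 ✓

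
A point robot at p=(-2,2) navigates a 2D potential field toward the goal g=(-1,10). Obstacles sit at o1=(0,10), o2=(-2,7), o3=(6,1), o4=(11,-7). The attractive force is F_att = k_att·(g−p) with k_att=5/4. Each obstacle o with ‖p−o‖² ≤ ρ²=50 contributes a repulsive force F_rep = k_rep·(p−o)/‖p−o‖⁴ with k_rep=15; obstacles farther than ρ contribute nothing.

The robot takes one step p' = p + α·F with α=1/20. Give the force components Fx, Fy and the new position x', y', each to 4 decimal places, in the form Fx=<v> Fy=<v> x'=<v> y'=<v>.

F_att = 5/4·(g−p) = 5/4·(1,8) = (1.2500,10.0000)
o1: d²=68 > ρ²=50 → inactive
o2: d²=25 ≤ ρ²=50; F_rep = 15·(0,-5)/25² = (0.0000,-0.1200)
o3: d²=65 > ρ²=50 → inactive
o4: d²=250 > ρ²=50 → inactive
F = F_att + ΣF_rep = (1.2500,9.8800)
p' = p + 1/20·F = (-1.9375,2.4940)

Fx=1.2500 Fy=9.8800 x'=-1.9375 y'=2.4940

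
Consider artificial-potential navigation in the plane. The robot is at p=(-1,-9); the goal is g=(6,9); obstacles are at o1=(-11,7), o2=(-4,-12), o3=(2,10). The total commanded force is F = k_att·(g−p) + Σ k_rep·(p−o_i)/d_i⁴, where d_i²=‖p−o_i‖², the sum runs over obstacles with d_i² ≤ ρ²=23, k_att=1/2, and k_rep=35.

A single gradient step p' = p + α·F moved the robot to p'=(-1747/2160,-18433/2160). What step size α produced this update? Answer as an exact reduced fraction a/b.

α = 1/20

F_att = 1/2·(g−p) = 1/2·(7,18) = (3.5000,9.0000)
o1: d²=356 > ρ²=23 → inactive
o2: d²=18 ≤ ρ²=23; F_rep = 35·(3,3)/18² = (0.3241,0.3241)
o3: d²=370 > ρ²=23 → inactive
F = F_att + ΣF_rep = (3.8241,9.3241)
Δp = p'−p = (0.1912,0.4662); α = Δx/Fx = (413/2160) / (413/108) = 1/20
check: Δy/Fy = (1007/2160) / (1007/108) = 1/20 ✓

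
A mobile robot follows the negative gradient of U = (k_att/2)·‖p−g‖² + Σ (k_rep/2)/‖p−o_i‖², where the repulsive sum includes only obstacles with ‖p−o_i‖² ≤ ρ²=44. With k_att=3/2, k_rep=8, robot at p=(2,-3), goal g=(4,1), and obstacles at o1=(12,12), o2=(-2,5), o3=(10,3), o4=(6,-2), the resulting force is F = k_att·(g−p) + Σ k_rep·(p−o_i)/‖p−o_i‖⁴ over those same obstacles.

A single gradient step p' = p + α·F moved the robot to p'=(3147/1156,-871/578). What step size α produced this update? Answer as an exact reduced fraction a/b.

α = 1/4

F_att = 3/2·(g−p) = 3/2·(2,4) = (3.0000,6.0000)
o1: d²=325 > ρ²=44 → inactive
o2: d²=80 > ρ²=44 → inactive
o3: d²=100 > ρ²=44 → inactive
o4: d²=17 ≤ ρ²=44; F_rep = 8·(-4,-1)/17² = (-0.1107,-0.0277)
F = F_att + ΣF_rep = (2.8893,5.9723)
Δp = p'−p = (0.7223,1.4931); α = Δx/Fx = (835/1156) / (835/289) = 1/4
check: Δy/Fy = (863/578) / (1726/289) = 1/4 ✓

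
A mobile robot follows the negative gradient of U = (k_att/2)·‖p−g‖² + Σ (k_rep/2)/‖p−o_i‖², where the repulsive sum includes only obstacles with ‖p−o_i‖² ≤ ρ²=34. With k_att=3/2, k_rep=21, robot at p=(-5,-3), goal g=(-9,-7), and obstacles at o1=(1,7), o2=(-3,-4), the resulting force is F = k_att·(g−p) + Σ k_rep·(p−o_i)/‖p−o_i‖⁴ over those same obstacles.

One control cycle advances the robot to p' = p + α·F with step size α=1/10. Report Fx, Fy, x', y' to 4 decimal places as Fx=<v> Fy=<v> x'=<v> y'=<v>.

F_att = 3/2·(g−p) = 3/2·(-4,-4) = (-6.0000,-6.0000)
o1: d²=136 > ρ²=34 → inactive
o2: d²=5 ≤ ρ²=34; F_rep = 21·(-2,1)/5² = (-1.6800,0.8400)
F = F_att + ΣF_rep = (-7.6800,-5.1600)
p' = p + 1/10·F = (-5.7680,-3.5160)

Fx=-7.6800 Fy=-5.1600 x'=-5.7680 y'=-3.5160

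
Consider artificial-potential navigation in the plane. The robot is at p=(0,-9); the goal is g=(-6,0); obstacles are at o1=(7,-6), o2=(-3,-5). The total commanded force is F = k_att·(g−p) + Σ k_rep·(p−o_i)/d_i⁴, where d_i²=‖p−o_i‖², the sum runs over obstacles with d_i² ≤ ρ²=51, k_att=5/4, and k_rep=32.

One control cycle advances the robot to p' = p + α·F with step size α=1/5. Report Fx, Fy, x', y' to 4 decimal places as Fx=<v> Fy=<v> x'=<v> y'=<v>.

F_att = 5/4·(g−p) = 5/4·(-6,9) = (-7.5000,11.2500)
o1: d²=58 > ρ²=51 → inactive
o2: d²=25 ≤ ρ²=51; F_rep = 32·(3,-4)/25² = (0.1536,-0.2048)
F = F_att + ΣF_rep = (-7.3464,11.0452)
p' = p + 1/5·F = (-1.4693,-6.7910)

Fx=-7.3464 Fy=11.0452 x'=-1.4693 y'=-6.7910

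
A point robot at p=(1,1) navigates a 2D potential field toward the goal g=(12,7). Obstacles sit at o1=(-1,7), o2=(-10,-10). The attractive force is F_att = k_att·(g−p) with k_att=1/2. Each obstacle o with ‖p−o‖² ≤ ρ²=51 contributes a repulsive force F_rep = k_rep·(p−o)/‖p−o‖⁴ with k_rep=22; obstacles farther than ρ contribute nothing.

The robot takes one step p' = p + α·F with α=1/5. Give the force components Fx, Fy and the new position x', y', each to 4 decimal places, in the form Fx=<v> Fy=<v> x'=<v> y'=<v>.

Fx=5.5275 Fy=2.9175 x'=2.1055 y'=1.5835

F_att = 1/2·(g−p) = 1/2·(11,6) = (5.5000,3.0000)
o1: d²=40 ≤ ρ²=51; F_rep = 22·(2,-6)/40² = (0.0275,-0.0825)
o2: d²=242 > ρ²=51 → inactive
F = F_att + ΣF_rep = (5.5275,2.9175)
p' = p + 1/5·F = (2.1055,1.5835)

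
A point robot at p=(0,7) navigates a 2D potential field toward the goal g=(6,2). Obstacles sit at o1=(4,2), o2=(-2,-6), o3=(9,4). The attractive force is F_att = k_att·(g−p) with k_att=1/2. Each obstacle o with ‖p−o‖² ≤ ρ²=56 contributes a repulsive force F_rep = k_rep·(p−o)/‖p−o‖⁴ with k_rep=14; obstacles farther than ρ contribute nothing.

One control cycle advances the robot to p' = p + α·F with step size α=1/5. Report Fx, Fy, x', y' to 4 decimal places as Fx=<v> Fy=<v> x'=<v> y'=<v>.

Fx=2.9667 Fy=-2.4584 x'=0.5933 y'=6.5083

F_att = 1/2·(g−p) = 1/2·(6,-5) = (3.0000,-2.5000)
o1: d²=41 ≤ ρ²=56; F_rep = 14·(-4,5)/41² = (-0.0333,0.0416)
o2: d²=173 > ρ²=56 → inactive
o3: d²=90 > ρ²=56 → inactive
F = F_att + ΣF_rep = (2.9667,-2.4584)
p' = p + 1/5·F = (0.5933,6.5083)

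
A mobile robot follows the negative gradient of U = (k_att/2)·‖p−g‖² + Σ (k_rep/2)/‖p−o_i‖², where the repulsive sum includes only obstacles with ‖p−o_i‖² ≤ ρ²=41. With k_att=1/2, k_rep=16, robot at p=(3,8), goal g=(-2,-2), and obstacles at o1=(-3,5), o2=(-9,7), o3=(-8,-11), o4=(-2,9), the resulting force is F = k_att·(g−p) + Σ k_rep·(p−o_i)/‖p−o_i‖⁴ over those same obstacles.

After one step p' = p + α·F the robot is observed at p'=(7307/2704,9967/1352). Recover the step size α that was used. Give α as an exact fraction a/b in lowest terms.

α = 1/8

F_att = 1/2·(g−p) = 1/2·(-5,-10) = (-2.5000,-5.0000)
o1: d²=45 > ρ²=41 → inactive
o2: d²=145 > ρ²=41 → inactive
o3: d²=482 > ρ²=41 → inactive
o4: d²=26 ≤ ρ²=41; F_rep = 16·(5,-1)/26² = (0.1183,-0.0237)
F = F_att + ΣF_rep = (-2.3817,-5.0237)
Δp = p'−p = (-0.2977,-0.6280); α = Δx/Fx = (-805/2704) / (-805/338) = 1/8
check: Δy/Fy = (-849/1352) / (-849/169) = 1/8 ✓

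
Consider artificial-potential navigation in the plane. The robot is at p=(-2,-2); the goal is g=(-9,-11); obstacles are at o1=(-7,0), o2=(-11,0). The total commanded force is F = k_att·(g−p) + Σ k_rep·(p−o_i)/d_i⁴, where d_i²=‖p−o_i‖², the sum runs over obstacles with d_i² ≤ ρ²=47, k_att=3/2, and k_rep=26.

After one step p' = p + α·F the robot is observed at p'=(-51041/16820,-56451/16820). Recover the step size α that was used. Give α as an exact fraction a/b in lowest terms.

F_att = 3/2·(g−p) = 3/2·(-7,-9) = (-10.5000,-13.5000)
o1: d²=29 ≤ ρ²=47; F_rep = 26·(5,-2)/29² = (0.1546,-0.0618)
o2: d²=85 > ρ²=47 → inactive
F = F_att + ΣF_rep = (-10.3454,-13.5618)
Δp = p'−p = (-1.0345,-1.3562); α = Δx/Fx = (-17401/16820) / (-17401/1682) = 1/10
check: Δy/Fy = (-22811/16820) / (-22811/1682) = 1/10 ✓

α = 1/10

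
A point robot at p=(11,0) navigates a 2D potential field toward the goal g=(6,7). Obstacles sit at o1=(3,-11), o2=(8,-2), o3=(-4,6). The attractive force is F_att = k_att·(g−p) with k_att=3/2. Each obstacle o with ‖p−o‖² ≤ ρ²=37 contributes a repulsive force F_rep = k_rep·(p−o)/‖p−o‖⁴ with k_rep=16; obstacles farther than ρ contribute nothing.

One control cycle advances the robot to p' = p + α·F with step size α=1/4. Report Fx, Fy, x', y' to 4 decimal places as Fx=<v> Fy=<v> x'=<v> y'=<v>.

F_att = 3/2·(g−p) = 3/2·(-5,7) = (-7.5000,10.5000)
o1: d²=185 > ρ²=37 → inactive
o2: d²=13 ≤ ρ²=37; F_rep = 16·(3,2)/13² = (0.2840,0.1893)
o3: d²=261 > ρ²=37 → inactive
F = F_att + ΣF_rep = (-7.2160,10.6893)
p' = p + 1/4·F = (9.1960,2.6723)

Fx=-7.2160 Fy=10.6893 x'=9.1960 y'=2.6723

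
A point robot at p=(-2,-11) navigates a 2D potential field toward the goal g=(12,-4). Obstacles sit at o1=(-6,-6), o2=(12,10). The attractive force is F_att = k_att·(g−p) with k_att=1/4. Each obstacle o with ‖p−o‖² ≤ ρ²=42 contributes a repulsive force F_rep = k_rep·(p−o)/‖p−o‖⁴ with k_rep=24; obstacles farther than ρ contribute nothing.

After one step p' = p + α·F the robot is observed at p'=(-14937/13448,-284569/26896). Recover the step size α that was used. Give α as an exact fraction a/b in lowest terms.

F_att = 1/4·(g−p) = 1/4·(14,7) = (3.5000,1.7500)
o1: d²=41 ≤ ρ²=42; F_rep = 24·(4,-5)/41² = (0.0571,-0.0714)
o2: d²=637 > ρ²=42 → inactive
F = F_att + ΣF_rep = (3.5571,1.6786)
Δp = p'−p = (0.8893,0.4197); α = Δx/Fx = (11959/13448) / (11959/3362) = 1/4
check: Δy/Fy = (11287/26896) / (11287/6724) = 1/4 ✓

α = 1/4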